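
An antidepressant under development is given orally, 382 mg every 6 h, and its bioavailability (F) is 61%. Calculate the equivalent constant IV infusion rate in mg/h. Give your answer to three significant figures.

Equivalent systemic input: infusion rate = F·D/τ.
Rate = 0.61 × 382 / 6 = 38.84 mg/h

38.8 mg/h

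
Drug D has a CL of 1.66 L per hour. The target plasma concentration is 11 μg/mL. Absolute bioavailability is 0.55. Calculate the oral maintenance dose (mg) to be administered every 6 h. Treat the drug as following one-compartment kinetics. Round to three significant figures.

199 mg

D = CL × Css × τ / F = 1.660 × 11 × 6 / 0.55 = 199.2 mg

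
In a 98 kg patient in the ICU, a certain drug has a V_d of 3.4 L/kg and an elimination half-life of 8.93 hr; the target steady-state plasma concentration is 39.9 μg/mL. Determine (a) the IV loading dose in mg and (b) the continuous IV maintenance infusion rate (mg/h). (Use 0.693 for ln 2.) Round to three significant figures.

Vd = 3.4 L/kg × 98 kg = 333.2 L
LD = Vd × C = 333.2 × 39.9 = 13290 mg
CL = 0.693 × Vd / t½ = 0.693 × 333.2 / 8.93 = 25.86 L/h
Infusion rate = CL × Css = 25.86 × 39.9 = 1032 mg/h

(a) 13300 mg; (b) 1030 mg/h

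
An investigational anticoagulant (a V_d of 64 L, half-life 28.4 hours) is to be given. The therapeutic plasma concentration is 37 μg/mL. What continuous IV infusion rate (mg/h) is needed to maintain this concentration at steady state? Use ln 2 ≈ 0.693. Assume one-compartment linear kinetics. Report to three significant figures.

CL = ln 2 · Vd / t½ = 0.693 × 64.00 / 28.4 = 1.562 L/h
Infusion rate = CL × Css = 1.562 × 37 = 57.79 mg/h

57.8 mg/h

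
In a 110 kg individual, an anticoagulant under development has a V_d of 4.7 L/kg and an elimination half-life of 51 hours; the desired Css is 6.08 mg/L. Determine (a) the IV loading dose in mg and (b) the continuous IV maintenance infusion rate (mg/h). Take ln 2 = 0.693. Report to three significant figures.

(a) 3140 mg; (b) 42.7 mg/h

Vd = 4.7 L/kg × 110 kg = 517.0 L
LD = Vd × C = 517.0 × 6.08 = 3143 mg
CL = 0.693 × Vd / t½ = 0.693 × 517.0 / 51 = 7.025 L/h
Infusion rate = CL × Css = 7.025 × 6.08 = 42.71 mg/h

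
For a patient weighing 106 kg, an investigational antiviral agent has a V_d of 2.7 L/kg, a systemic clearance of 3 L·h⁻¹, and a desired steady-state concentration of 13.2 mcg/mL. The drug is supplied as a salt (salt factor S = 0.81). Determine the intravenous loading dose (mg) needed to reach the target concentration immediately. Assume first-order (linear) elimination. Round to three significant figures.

4660 mg

Vd = 2.7 L/kg × 106 kg = 286.2 L
LD = Vd × C / S = 286.2 × 13.20 / 0.81 = 4664 mg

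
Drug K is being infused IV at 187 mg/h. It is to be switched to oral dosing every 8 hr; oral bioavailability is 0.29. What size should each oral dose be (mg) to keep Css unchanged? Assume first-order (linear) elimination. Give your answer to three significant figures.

5160 mg

To maintain the same Css, the systemic dosing rate must be unchanged: F·D/τ = infusion rate.
D = rate × τ / F = 187 × 8 / 0.29 = 5159 mg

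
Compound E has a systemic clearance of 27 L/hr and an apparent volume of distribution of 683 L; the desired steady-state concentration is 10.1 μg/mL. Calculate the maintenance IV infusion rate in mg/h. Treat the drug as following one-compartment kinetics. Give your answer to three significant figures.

273 mg/h

Maintenance depends on clearance, not Vd — rate in must match rate out.
R₀ = 27.00 × 10.1 = 272.7 mg/h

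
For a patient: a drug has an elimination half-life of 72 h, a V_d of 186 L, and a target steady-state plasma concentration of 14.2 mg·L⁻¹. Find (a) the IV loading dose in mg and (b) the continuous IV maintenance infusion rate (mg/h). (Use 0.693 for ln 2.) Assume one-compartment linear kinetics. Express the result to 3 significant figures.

(a) 2640 mg; (b) 25.4 mg/h

LD = Vd × C = 186.0 × 14.2 = 2641 mg
CL = 0.693 × Vd / t½ = 0.693 × 186.0 / 72 = 1.790 L/h
Infusion rate = CL × Css = 1.790 × 14.2 = 25.42 mg/h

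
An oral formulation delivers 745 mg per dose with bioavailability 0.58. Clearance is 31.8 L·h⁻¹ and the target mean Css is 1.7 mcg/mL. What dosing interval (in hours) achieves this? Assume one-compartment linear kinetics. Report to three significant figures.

7.99 h

F·D/τ = CL·Css → τ = F·D / (CL·Css).
τ = 0.58 × 745 / (31.8 × 1.7) = 7.993 h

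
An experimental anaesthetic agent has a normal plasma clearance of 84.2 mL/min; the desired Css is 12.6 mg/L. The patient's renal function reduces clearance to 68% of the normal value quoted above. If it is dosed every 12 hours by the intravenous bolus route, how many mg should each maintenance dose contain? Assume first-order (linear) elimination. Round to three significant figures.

CL = 84.2 mL/min × 60/1000 = 5.052 L/h
Patient clearance = 0.68 × 5.052 = 3.435 L/h
At steady state, dose per interval replaces the amount cleared in that interval: D/τ = CL·Css.
D = CL × Css × τ = 3.435 × 12.6 × 12 = 519.4 mg

519 mg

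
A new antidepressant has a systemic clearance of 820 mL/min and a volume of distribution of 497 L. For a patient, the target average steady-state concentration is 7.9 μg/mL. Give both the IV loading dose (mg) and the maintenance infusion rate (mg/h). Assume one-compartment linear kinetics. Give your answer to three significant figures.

(a) 3930 mg; (b) 389 mg/h

Loading dose = Vd × C = 497.0 × 7.9 = 3926 mg
CL = 820 mL/min × 60/1000 = 49.20 L/h
Maintenance infusion rate = CL × Css = 49.20 × 7.9 = 388.7 mg/h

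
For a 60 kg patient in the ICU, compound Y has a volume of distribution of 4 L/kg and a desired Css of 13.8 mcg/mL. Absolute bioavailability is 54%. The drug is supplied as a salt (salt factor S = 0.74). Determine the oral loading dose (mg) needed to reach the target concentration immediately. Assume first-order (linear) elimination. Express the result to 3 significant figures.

8290 mg

Vd(total) = 60 kg × 4 L/kg = 240.0 L
LD = Vd × C / F / S = 240.0 × 13.80 / 0.54 / 0.74 = 8288 mg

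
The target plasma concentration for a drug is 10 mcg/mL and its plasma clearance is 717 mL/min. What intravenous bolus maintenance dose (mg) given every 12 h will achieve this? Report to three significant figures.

5160 mg

CL = 717 mL/min × 60/1000 = 43.02 L/h
D = CL × Css × τ = 43.02 × 10 × 12 = 5162 mg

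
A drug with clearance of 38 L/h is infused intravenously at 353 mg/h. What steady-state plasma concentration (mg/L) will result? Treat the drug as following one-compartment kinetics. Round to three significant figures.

9.29 mg/L

Css = rate / CL = 353 / 38.00 = 9.289 mg/L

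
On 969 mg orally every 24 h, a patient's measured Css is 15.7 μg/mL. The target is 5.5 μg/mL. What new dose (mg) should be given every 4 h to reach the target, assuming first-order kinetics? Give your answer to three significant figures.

56.6 mg

For first-order elimination, Css ∝ F·D/(CL·τ); F and CL are unchanged, so Css ∝ D/τ.
D₂ = D₁ × (Css,target / Css,current) × (τ₂/τ₁) = 969 × (5.5/15.7) × (4/24) = 56.58 mg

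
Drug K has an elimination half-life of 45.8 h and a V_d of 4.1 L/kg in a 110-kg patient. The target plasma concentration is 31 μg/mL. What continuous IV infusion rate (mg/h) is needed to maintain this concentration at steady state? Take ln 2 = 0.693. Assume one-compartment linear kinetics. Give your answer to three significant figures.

212 mg/h

Vd(total) = 110 kg × 4.1 L/kg = 451.0 L
CL = 0.693 × Vd / t½ = 0.693 × 451.0 / 45.8 = 6.824 L/h
Infusion rate = CL × Css = 6.824 × 31 = 211.5 mg/h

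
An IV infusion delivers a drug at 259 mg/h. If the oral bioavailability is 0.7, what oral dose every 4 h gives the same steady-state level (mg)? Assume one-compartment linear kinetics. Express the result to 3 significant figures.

1480 mg

To maintain the same Css, the systemic dosing rate must be unchanged: F·D/τ = infusion rate.
D = rate × τ / F = 259 × 4 / 0.7 = 1480 mg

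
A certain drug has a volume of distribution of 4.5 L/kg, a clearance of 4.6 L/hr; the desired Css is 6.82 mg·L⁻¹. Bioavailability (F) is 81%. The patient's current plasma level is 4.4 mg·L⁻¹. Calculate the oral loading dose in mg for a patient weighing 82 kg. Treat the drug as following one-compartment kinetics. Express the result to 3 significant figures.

1100 mg

Total Vd = 4.5 × 82 = 369.0 L
Concentration deficit ΔC = 6.82 − 4.4 = 2.420 mg/L
LD = Vd × ΔC / F = 369.0 × 2.420 / 0.81 = 1102 mg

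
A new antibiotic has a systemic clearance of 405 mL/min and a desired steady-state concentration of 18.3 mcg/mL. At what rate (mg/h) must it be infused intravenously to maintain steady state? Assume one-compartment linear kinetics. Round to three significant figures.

445 mg/h

CL = 405 mL/min × 60/1000 = 24.30 L/h
Infusion rate = CL · Css = 24.30 L/h × 18.3 mg/L = 444.7 mg/h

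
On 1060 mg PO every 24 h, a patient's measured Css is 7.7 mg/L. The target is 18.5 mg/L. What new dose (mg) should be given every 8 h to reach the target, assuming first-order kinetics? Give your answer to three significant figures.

849 mg

With linear kinetics, Css is proportional to dose rate (D/τ) at fixed clearance.
D₂ = D₁ × (Css,target / Css,current) × (τ₂/τ₁) = 1060 × (18.5/7.7) × (8/24) = 848.9 mg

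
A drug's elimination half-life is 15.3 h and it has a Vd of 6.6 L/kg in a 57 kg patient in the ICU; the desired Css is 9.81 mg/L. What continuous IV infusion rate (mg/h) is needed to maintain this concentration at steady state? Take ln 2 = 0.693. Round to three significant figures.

Vd = 6.6 L/kg × 57 kg = 376.2 L
CL = ln 2 · Vd / t½ = 0.693 × 376.2 / 15.3 = 17.04 L/h
Infusion rate = CL × Css = 17.04 × 9.81 = 167.2 mg/h

167 mg/h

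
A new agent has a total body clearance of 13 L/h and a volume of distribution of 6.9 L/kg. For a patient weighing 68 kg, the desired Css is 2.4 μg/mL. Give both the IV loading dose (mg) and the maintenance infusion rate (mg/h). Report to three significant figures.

(a) 1130 mg; (b) 31.2 mg/h

Total Vd = 6.9 × 68 = 469.2 L
Loading: fill Vd to C_target → 469.2 L × 2.4 mg/L = 1126 mg
Maintenance infusion rate = CL × Css = 13.00 × 2.4 = 31.20 mg/h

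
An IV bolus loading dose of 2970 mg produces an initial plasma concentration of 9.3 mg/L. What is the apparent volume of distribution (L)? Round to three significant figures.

319 L

Immediately after an IV bolus, C₀ = Dose / Vd, so Vd = Dose / C₀.
Vd = 2970 / 9.3 = 319.4 L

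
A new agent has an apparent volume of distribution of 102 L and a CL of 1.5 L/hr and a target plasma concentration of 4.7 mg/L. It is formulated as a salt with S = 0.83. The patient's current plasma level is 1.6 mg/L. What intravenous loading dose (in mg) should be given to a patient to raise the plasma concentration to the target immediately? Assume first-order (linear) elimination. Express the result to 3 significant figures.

381 mg

Concentration deficit ΔC = 4.7 − 1.6 = 3.100 mg/L
LD = Vd × ΔC / S = 102.0 × 3.100 / 0.83 = 381.0 mg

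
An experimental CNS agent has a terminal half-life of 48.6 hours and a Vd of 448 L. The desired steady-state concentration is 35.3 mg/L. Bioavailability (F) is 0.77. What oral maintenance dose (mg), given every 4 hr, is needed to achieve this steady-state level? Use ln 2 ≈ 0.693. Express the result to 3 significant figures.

k = 0.693/48.6 = 0.01426 h⁻¹, so CL = k·Vd = 0.01426 × 448.0 = 6.388 L/h
D = CL × Css × τ / F = 6.388 × 35.3 × 4 / 0.77 = 1171 mg

1170 mg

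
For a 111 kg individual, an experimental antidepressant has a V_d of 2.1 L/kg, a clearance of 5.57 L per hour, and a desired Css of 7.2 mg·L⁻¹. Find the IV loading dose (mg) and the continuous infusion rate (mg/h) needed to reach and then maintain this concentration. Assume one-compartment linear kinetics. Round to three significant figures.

Vd = 2.1 L/kg × 111 kg = 233.1 L
LD = Vd · C_target = 233.1 × 7.2 = 1678 mg
Maintenance: replace elimination → rate = CL × Css = 5.570 × 7.2 = 40.10 mg/h

(a) 1680 mg; (b) 40.1 mg/h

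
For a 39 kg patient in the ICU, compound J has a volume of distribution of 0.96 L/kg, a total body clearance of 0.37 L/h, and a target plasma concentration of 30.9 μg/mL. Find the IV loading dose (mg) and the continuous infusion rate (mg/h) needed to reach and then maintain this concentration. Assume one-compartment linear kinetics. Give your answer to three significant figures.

Vd = 0.96 L/kg × 39 kg = 37.44 L
Loading: fill Vd to C_target → 37.44 L × 30.9 mg/L = 1157 mg
Maintenance: replace elimination → rate = CL × Css = 0.3700 × 30.9 = 11.43 mg/h

(a) 1160 mg; (b) 11.4 mg/h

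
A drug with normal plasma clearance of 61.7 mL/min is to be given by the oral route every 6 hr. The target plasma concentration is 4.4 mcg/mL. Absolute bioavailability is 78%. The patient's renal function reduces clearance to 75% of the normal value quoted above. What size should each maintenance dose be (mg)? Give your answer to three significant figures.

CL = 61.7 mL/min = 61.7 × 0.06 = 3.702 L/h
Patient clearance = 0.75 × 3.702 = 2.777 L/h
D = CL × Css × τ / F = 2.777 × 4.4 × 6 / 0.78 = 93.99 mg

94.0 mg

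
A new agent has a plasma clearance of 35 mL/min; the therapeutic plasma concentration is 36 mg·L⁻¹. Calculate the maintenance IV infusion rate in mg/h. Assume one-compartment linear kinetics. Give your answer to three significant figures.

75.6 mg/h

CL = 35 mL/min × 60/1000 = 2.100 L/h
Rate = CL × Css = 2.100 × 36 = 75.60 mg/h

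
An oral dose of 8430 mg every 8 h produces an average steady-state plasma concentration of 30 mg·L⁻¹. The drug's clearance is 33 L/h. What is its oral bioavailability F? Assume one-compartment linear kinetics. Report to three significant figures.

0.940

F·D/τ = CL·Css at steady state → F = CL·Css·τ / D.
F = 33 × 30 × 8 / 8430 = 0.940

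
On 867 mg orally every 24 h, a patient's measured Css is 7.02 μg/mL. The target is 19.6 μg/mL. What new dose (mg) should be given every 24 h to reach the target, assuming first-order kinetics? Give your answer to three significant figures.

2420 mg

With linear kinetics, Css is proportional to dose rate (D/τ) at fixed clearance.
D₂ = D₁ × (Css,target / Css,current) = 867 × 19.6/7.02 = 2421 mg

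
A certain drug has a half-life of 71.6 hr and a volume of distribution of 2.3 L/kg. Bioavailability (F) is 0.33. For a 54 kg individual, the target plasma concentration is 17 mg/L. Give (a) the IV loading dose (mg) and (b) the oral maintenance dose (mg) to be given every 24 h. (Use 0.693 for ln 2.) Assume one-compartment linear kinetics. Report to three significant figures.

Vd(total) = 54 kg × 2.3 L/kg = 124.2 L
LD = Vd × C = 124.2 × 17 = 2111 mg
CL = 0.693 × Vd / t½ = 0.693 × 124.2 / 71.6 = 1.202 L/h
D = CL × Css × τ / F = 1.202 × 17 × 24 / 0.33 = 1486 mg

(a) 2110 mg; (b) 1490 mg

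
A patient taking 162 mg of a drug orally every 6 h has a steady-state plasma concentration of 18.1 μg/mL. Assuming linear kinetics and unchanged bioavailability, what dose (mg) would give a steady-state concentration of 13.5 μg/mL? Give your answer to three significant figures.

For first-order elimination, Css ∝ F·D/(CL·τ); F and CL are unchanged, so Css ∝ D/τ.
D₂ = D₁ × (Css,target / Css,current) = 162 × 13.5/18.1 = 120.8 mg

121 mg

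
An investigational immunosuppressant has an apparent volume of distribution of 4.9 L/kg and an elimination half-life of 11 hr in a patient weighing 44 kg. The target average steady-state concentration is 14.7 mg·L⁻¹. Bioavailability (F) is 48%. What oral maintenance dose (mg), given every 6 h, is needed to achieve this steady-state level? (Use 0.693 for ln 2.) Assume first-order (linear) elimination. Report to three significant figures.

2500 mg

Vd(total) = 44 kg × 4.9 L/kg = 215.6 L
CL = 0.693 × Vd / t½ = 0.693 × 215.6 / 11 = 13.58 L/h
D = CL × Css × τ / F = 13.58 × 14.7 × 6 / 0.48 = 2495 mg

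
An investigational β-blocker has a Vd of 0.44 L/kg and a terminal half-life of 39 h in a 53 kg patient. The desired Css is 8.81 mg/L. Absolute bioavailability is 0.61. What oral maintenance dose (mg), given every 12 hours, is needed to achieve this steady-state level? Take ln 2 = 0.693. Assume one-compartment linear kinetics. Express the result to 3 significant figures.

Vd = 0.44 L/kg × 53 kg = 23.32 L
CL = 0.693 × Vd / t½ = 0.693 × 23.32 / 39 = 0.4144 L/h
D = CL × Css × τ / F = 0.4144 × 8.81 × 12 / 0.61 = 71.82 mg

71.8 mg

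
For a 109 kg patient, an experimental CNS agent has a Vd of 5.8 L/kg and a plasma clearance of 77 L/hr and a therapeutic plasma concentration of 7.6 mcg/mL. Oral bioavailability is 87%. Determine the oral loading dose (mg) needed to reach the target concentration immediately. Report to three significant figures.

5520 mg

Vd(total) = 109 kg × 5.8 L/kg = 632.2 L
Loading dose depends on Vd (not clearance): it fills the distribution volume.
LD = Vd × C / F = 632.2 × 7.600 / 0.87 = 5523 mg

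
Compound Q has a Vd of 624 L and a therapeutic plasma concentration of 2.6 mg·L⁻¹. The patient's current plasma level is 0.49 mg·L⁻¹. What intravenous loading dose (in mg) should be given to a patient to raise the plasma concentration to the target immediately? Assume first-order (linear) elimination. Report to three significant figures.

1320 mg

Concentration deficit ΔC = 2.6 − 0.49 = 2.110 mg/L
LD = Vd × ΔC = 624.0 × 2.110 = 1317 mg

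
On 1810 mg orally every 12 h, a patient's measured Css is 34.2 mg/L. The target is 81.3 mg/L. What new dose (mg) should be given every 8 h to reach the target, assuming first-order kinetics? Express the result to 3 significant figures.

For first-order elimination, Css ∝ F·D/(CL·τ); F and CL are unchanged, so Css ∝ D/τ.
D₂ = D₁ × (Css,target / Css,current) × (τ₂/τ₁) = 1810 × (81.3/34.2) × (8/12) = 2868 mg

2870 mg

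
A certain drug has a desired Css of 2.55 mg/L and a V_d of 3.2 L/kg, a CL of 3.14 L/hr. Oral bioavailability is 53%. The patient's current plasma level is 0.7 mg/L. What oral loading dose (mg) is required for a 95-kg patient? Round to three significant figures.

Vd(total) = 95 kg × 3.2 L/kg = 304.0 L
The loading dose fills Vd to the target concentration; clearance is irrelevant here.
Concentration deficit ΔC = 2.55 − 0.7 = 1.850 mg/L
LD = Vd × ΔC / F = 304.0 × 1.850 / 0.53 = 1061 mg

1060 mg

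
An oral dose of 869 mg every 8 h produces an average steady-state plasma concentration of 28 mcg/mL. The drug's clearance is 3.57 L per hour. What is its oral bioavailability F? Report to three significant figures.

0.920

F·D/τ = CL·Css at steady state → F = CL·Css·τ / D.
F = 3.57 × 28 × 8 / 869 = 0.920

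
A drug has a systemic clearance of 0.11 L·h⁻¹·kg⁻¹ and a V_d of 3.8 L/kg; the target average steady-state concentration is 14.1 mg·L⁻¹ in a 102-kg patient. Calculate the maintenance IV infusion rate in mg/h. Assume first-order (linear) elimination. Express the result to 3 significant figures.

CL = 0.11 L·h⁻¹·kg⁻¹ × 102 kg = 11.22 L/h
Vd does not affect the maintenance rate; only clearance governs steady-state input.
R₀ = 11.22 × 14.1 = 158.2 mg/h

158 mg/h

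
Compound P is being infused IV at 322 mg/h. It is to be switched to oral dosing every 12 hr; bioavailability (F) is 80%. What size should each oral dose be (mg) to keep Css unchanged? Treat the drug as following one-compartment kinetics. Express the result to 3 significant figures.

4830 mg

To maintain the same Css, the systemic dosing rate must be unchanged: F·D/τ = infusion rate.
D = rate × τ / F = 322 × 12 / 0.8 = 4830 mg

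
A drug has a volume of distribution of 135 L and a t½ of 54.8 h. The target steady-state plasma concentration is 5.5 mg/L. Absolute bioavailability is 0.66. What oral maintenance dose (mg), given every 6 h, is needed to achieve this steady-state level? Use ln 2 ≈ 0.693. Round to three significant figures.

CL = ln 2 · Vd / t½ = 0.693 × 135.0 / 54.8 = 1.707 L/h
D = CL × Css × τ / F = 1.707 × 5.5 × 6 / 0.66 = 85.35 mg

85.4 mg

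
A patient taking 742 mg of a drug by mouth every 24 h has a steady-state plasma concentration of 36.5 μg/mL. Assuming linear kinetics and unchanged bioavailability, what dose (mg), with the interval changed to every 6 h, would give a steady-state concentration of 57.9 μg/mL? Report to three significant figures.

294 mg

For first-order elimination, Css ∝ F·D/(CL·τ); F and CL are unchanged, so Css ∝ D/τ.
D₂ = D₁ × (Css,target / Css,current) × (τ₂/τ₁) = 742 × (57.9/36.5) × (6/24) = 294.3 mg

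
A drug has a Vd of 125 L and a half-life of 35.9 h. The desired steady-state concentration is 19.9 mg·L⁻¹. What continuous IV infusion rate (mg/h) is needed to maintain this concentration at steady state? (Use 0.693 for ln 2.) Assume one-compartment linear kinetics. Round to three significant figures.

k = 0.693/35.9 = 0.01930 h⁻¹, so CL = k·Vd = 0.01930 × 125.0 = 2.413 L/h
Infusion rate = CL × Css = 2.413 × 19.9 = 48.02 mg/h

48.0 mg/h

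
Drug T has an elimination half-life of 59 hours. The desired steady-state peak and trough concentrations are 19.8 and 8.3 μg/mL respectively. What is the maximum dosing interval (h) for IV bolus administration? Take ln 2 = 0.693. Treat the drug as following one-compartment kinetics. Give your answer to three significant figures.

74.0 h

k = 0.693 / t½ = 0.693 / 59 = 0.01175 h⁻¹
Between IV bolus doses, concentration decays as C = C₀·e^(−kτ), so C_peak/C_trough = e^(kτ).
τ_max = ln(C_peak/C_trough) / k = ln(19.8/8.3) / 0.01175 = 0.8694 / 0.01175 = 73.99 h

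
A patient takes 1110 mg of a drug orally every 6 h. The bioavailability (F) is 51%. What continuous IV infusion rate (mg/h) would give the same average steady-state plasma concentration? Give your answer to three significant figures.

Equivalent systemic input: infusion rate = F·D/τ.
Rate = 0.51 × 1110 / 6 = 94.35 mg/h

94.4 mg/h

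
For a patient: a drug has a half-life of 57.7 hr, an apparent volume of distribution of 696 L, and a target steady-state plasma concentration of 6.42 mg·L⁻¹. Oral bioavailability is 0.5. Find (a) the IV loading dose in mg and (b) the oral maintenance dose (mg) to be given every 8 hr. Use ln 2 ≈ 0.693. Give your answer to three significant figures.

LD = Vd × C = 696.0 × 6.42 = 4468 mg
CL = 0.693 × Vd / t½ = 0.693 × 696.0 / 57.7 = 8.359 L/h
D = CL × Css × τ / F = 8.359 × 6.42 × 8 / 0.5 = 858.6 mg

(a) 4470 mg; (b) 859 mg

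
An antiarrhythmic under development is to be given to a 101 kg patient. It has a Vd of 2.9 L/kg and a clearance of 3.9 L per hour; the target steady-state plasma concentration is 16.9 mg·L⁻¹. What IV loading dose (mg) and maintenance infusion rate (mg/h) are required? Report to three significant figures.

(a) 4950 mg; (b) 65.9 mg/h

Total Vd = 2.9 × 101 = 292.9 L
Loading: fill Vd to C_target → 292.9 L × 16.9 mg/L = 4950 mg
Infusion rate = 3.900 L/h × 16.9 mg/L = 65.91 mg/h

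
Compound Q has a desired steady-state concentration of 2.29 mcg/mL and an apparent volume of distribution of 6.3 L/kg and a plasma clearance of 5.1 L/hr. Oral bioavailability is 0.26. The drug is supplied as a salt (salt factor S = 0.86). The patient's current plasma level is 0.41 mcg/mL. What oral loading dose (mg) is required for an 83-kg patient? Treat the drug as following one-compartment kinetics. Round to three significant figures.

Total Vd = 6.3 × 83 = 522.9 L
Concentration deficit ΔC = 2.29 − 0.41 = 1.880 mg/L
LD = Vd × ΔC / F / S = 522.9 × 1.880 / 0.26 / 0.86 = 4396 mg

4400 mg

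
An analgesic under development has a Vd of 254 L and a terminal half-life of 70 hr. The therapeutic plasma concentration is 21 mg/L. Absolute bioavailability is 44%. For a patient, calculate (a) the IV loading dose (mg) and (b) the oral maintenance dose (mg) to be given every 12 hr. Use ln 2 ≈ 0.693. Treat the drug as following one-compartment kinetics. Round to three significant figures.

(a) 5330 mg; (b) 1440 mg

LD = Vd × C = 254.0 × 21 = 5334 mg
CL = 0.693 × Vd / t½ = 0.693 × 254.0 / 70 = 2.515 L/h
D = CL × Css × τ / F = 2.515 × 21 × 12 / 0.44 = 1440 mg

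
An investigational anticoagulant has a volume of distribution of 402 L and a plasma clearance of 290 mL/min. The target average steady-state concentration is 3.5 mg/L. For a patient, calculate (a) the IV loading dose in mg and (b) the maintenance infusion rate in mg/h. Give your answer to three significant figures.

(a) 1410 mg; (b) 60.9 mg/h

Loading dose = Vd × C = 402.0 × 3.5 = 1407 mg
Convert clearance: 290 mL/min × 60 min/h ÷ 1000 mL/L = 17.40 L/h
Maintenance: replace elimination → rate = CL × Css = 17.40 × 3.5 = 60.90 mg/h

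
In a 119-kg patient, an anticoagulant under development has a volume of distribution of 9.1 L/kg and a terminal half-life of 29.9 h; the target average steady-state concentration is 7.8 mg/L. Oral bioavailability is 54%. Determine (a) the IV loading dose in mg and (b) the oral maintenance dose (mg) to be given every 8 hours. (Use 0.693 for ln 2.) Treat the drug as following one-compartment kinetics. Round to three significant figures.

(a) 8450 mg; (b) 2900 mg

Vd(total) = 119 kg × 9.1 L/kg = 1083 L
LD = Vd × C = 1083 × 7.8 = 8447 mg
CL = 0.693 × Vd / t½ = 0.693 × 1083 / 29.9 = 25.10 L/h
D = CL × Css × τ / F = 25.10 × 7.8 × 8 / 0.54 = 2900 mg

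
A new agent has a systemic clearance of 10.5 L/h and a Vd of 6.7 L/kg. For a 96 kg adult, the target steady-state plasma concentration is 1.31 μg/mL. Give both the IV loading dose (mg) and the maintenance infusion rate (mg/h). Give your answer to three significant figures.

(a) 843 mg; (b) 13.8 mg/h

Total Vd = 6.7 × 96 = 643.2 L
Loading dose = Vd × C = 643.2 × 1.31 = 842.6 mg
Maintenance: replace elimination → rate = CL × Css = 10.50 × 1.31 = 13.76 mg/h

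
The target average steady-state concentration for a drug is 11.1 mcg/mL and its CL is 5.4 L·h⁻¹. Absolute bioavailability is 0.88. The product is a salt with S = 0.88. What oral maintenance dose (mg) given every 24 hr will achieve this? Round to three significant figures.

1860 mg

At steady state, dose per interval replaces the amount cleared in that interval: F·S·D/τ = CL·Css.
D = CL × Css × τ / F / S = 5.400 × 11.1 × 24 / 0.88 / 0.88 = 1858 mg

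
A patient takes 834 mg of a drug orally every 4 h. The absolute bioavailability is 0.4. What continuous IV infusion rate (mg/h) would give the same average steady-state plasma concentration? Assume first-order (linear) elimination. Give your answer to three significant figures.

Equivalent systemic input: infusion rate = F·D/τ.
Rate = 0.4 × 834 / 4 = 83.40 mg/h

83.4 mg/h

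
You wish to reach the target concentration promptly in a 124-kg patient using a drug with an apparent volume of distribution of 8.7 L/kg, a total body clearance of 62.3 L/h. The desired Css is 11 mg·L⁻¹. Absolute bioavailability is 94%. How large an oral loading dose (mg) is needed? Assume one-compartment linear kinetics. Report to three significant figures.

12600 mg

Vd = 8.7 L/kg × 124 kg = 1079 L
Loading dose depends on Vd (not clearance): it fills the distribution volume.
LD = Vd × C / F = 1079 × 11.00 / 0.94 = 12630 mg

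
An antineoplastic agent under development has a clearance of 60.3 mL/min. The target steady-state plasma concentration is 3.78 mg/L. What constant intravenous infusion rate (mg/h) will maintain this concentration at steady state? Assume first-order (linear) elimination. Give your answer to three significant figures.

13.7 mg/h

CL = 60.3 mL/min × 60/1000 = 3.618 L/h
Infusion rate = CL · Css = 3.618 L/h × 3.78 mg/L = 13.68 mg/h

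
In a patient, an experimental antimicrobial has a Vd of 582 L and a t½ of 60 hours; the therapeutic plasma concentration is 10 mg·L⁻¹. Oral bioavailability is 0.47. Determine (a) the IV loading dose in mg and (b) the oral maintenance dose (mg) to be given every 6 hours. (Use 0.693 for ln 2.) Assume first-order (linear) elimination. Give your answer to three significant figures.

LD = Vd × C = 582.0 × 10 = 5820 mg
CL = 0.693 × Vd / t½ = 0.693 × 582.0 / 60 = 6.722 L/h
D = CL × Css × τ / F = 6.722 × 10 × 6 / 0.47 = 858.1 mg

(a) 5820 mg; (b) 858 mg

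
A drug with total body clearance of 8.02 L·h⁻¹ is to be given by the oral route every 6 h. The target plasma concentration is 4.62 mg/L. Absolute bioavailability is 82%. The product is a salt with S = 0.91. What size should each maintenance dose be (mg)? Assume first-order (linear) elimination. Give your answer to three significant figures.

D = CL × Css × τ / F / S = 8.020 × 4.62 × 6 / 0.82 / 0.91 = 297.9 mg

298 mg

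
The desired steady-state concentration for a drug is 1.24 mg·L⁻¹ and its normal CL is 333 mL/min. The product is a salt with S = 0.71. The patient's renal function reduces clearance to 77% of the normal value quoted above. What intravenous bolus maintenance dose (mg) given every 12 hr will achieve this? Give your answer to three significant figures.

322 mg

CL = 333 mL/min = 333 × 0.06 = 19.98 L/h
Patient clearance = 0.77 × 19.98 = 15.38 L/h
D = CL × Css × τ / S = 15.38 × 1.24 × 12 / 0.71 = 322.3 mg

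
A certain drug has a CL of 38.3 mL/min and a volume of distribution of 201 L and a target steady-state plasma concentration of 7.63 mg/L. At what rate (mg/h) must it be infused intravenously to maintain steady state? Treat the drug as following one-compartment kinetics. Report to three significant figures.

Convert clearance: 38.3 mL/min × 60 min/h ÷ 1000 mL/L = 2.298 L/h
Maintenance depends on clearance, not Vd — rate in must match rate out.
R₀ = 2.298 × 7.63 = 17.53 mg/h

17.5 mg/h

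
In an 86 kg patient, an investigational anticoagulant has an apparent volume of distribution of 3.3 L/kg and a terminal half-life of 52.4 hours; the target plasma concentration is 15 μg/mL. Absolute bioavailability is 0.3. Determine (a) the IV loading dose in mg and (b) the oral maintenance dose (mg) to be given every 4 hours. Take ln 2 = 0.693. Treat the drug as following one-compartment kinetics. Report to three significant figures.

Total Vd = 3.3 × 86 = 283.8 L
LD = Vd × C = 283.8 × 15 = 4257 mg
CL = 0.693 × Vd / t½ = 0.693 × 283.8 / 52.4 = 3.753 L/h
D = CL × Css × τ / F = 3.753 × 15 × 4 / 0.3 = 750.6 mg

(a) 4260 mg; (b) 751 mg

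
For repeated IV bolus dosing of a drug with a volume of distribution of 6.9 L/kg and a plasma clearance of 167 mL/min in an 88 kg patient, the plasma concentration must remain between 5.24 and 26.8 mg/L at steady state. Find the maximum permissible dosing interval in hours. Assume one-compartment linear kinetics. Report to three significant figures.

Vd = 6.9 L/kg × 88 kg = 607.2 L
CL = 167 mL/min = 167 × 0.06 = 10.02 L/h
k = CL / Vd = 10.02 / 607.2 = 0.01650 h⁻¹
Between IV bolus doses, concentration decays as C = C₀·e^(−kτ), so C_peak/C_trough = e^(kτ).
τ_max = ln(C_peak/C_trough) / k = ln(26.8/5.24) / 0.01650 = 1.632 / 0.01650 = 98.91 h

98.9 h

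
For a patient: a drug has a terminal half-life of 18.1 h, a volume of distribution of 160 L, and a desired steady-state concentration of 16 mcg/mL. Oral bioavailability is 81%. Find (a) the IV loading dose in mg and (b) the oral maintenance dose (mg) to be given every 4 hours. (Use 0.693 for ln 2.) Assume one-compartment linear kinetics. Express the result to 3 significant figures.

LD = Vd × C = 160.0 × 16 = 2560 mg
CL = 0.693 × Vd / t½ = 0.693 × 160.0 / 18.1 = 6.126 L/h
D = CL × Css × τ / F = 6.126 × 16 × 4 / 0.81 = 484.0 mg

(a) 2560 mg; (b) 484 mg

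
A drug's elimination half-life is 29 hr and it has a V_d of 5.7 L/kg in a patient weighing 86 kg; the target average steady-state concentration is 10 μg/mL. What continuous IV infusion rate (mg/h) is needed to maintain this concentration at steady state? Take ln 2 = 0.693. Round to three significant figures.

117 mg/h

Total Vd = 5.7 × 86 = 490.2 L
CL = ln 2 · Vd / t½ = 0.693 × 490.2 / 29 = 11.71 L/h
Infusion rate = CL × Css = 11.71 × 10 = 117.1 mg/h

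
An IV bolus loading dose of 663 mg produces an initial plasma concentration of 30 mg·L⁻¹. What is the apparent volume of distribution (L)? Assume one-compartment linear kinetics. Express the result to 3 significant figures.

22.1 L

Immediately after an IV bolus, C₀ = Dose / Vd, so Vd = Dose / C₀.
Vd = 663 / 30 = 22.10 L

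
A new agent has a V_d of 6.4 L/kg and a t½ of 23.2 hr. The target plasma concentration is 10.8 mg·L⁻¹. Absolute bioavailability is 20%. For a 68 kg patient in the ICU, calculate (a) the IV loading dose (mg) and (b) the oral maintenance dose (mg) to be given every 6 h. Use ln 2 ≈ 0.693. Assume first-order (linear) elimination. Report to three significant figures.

(a) 4700 mg; (b) 4210 mg

Vd(total) = 68 kg × 6.4 L/kg = 435.2 L
LD = Vd × C = 435.2 × 10.8 = 4700 mg
CL = 0.693 × Vd / t½ = 0.693 × 435.2 / 23.2 = 13.00 L/h
D = CL × Css × τ / F = 13.00 × 10.8 × 6 / 0.2 = 4212 mg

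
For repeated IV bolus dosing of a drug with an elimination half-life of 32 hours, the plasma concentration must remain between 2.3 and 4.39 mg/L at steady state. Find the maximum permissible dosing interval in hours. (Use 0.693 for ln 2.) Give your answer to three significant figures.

k = 0.693 / t½ = 0.693 / 32 = 0.02166 h⁻¹
Between IV bolus doses, concentration decays as C = C₀·e^(−kτ), so C_peak/C_trough = e^(kτ).
τ_max = ln(C_peak/C_trough) / k = ln(4.39/2.3) / 0.02166 = 0.6464 / 0.02166 = 29.84 h

29.8 h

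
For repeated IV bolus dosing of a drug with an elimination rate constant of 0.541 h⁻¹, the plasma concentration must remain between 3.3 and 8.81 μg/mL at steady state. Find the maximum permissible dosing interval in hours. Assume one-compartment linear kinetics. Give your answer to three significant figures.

1.82 h

Between IV bolus doses, concentration decays as C = C₀·e^(−kτ), so C_peak/C_trough = e^(kτ).
τ_max = ln(C_peak/C_trough) / k = ln(8.81/3.3) / 0.5410 = 0.9820 / 0.5410 = 1.815 h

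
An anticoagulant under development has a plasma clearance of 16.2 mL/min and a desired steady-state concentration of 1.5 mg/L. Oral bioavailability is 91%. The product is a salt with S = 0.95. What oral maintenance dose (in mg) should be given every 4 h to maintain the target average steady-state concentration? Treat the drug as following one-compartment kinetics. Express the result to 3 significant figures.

6.75 mg

CL = 16.2 mL/min = 16.2 × 0.06 = 0.9720 L/h
At steady state, dose per interval replaces the amount cleared in that interval: F·S·D/τ = CL·Css.
D = CL × Css × τ / F / S = 0.9720 × 1.5 × 4 / 0.91 / 0.95 = 6.746 mg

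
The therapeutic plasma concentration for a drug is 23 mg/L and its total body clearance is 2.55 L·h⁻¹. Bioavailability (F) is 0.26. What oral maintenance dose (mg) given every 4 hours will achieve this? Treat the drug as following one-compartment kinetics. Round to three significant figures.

D = CL × Css × τ / F = 2.550 × 23 × 4 / 0.26 = 902.3 mg

902 mg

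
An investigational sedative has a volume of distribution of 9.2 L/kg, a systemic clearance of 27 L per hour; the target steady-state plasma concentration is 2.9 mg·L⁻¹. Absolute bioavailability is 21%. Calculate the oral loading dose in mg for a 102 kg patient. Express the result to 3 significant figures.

13000 mg

Vd = 9.2 L/kg × 102 kg = 938.4 L
LD = Vd × C / F = 938.4 × 2.900 / 0.21 = 12960 mg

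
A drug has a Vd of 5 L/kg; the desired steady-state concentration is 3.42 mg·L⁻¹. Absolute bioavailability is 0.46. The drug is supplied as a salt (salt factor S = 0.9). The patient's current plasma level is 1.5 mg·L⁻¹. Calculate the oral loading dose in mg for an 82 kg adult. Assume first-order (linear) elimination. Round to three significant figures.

1900 mg

Total Vd = 5 × 82 = 410.0 L
Concentration deficit ΔC = 3.42 − 1.5 = 1.920 mg/L
LD = Vd × ΔC / F / S = 410.0 × 1.920 / 0.46 / 0.9 = 1901 mg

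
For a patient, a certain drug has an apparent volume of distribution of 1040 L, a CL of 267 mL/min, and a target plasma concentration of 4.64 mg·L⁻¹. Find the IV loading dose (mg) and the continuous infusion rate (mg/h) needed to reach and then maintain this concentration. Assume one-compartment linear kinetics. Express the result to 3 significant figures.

(a) 4830 mg; (b) 74.3 mg/h

Loading: fill Vd to C_target → 1040 L × 4.64 mg/L = 4826 mg
Convert clearance: 267 mL/min × 60 min/h ÷ 1000 mL/L = 16.02 L/h
Maintenance infusion rate = CL × Css = 16.02 × 4.64 = 74.33 mg/h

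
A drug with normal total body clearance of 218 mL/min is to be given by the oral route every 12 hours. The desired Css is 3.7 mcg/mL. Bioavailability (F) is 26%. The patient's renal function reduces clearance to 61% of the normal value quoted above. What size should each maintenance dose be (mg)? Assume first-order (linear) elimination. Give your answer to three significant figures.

1360 mg

CL = 218 mL/min = 218 × 0.06 = 13.08 L/h
Patient clearance = 0.61 × 13.08 = 7.979 L/h
At steady state, dose per interval replaces the amount cleared in that interval: F·D/τ = CL·Css.
D = CL × Css × τ / F = 7.979 × 3.7 × 12 / 0.26 = 1363 mg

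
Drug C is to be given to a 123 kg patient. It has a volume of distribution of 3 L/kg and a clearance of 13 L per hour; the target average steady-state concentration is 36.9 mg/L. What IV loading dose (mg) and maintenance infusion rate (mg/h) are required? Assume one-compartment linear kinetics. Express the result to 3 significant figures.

Vd(total) = 123 kg × 3 L/kg = 369.0 L
Loading: fill Vd to C_target → 369.0 L × 36.9 mg/L = 13620 mg
Infusion rate = 13.00 L/h × 36.9 mg/L = 479.7 mg/h

(a) 13600 mg; (b) 480 mg/h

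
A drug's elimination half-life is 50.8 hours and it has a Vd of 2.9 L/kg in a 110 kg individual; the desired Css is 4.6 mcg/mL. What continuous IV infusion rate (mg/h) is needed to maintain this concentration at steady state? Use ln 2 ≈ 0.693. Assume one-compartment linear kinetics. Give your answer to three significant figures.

Vd = 2.9 L/kg × 110 kg = 319.0 L
k = 0.693/50.8 = 0.01364 h⁻¹, so CL = k·Vd = 0.01364 × 319.0 = 4.351 L/h
Infusion rate = CL × Css = 4.351 × 4.6 = 20.01 mg/h

20.0 mg/h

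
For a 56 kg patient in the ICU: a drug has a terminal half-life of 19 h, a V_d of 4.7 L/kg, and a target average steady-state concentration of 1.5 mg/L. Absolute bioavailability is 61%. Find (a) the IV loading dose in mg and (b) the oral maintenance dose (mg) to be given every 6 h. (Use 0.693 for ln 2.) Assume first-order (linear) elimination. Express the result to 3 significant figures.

Vd = 4.7 L/kg × 56 kg = 263.2 L
LD = Vd × C = 263.2 × 1.5 = 394.8 mg
CL = 0.693 × Vd / t½ = 0.693 × 263.2 / 19 = 9.600 L/h
D = CL × Css × τ / F = 9.600 × 1.5 × 6 / 0.61 = 141.6 mg

(a) 395 mg; (b) 142 mg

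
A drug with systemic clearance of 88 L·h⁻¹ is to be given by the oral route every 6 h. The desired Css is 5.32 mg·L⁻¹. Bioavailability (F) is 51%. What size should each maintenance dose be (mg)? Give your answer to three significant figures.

D = CL × Css × τ / F = 88.00 × 5.32 × 6 / 0.51 = 5508 mg

5510 mg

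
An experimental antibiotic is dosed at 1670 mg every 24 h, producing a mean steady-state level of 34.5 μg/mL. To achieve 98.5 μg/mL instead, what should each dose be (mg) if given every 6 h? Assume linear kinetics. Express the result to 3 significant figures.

1190 mg

For first-order elimination, Css ∝ F·D/(CL·τ); F and CL are unchanged, so Css ∝ D/τ.
D₂ = D₁ × (Css,target / Css,current) × (τ₂/τ₁) = 1670 × (98.5/34.5) × (6/24) = 1192 mg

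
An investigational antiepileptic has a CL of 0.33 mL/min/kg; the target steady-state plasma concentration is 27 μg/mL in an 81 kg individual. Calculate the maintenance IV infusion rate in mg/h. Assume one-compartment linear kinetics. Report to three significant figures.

43.3 mg/h

CL = 0.33 mL/min/kg × 81 kg = 26.73 mL/min = 26.73 × 60/1000 = 1.604 L/h
At steady state, infusion rate equals elimination rate: rate in = CL × Css.
Infusion rate = CL · Css = 1.604 L/h × 27 mg/L = 43.31 mg/h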